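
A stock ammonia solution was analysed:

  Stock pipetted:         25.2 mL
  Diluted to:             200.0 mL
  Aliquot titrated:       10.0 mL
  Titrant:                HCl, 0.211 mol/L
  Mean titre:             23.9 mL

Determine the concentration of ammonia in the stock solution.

NH3 + HCl → NH4Cl
n(HCl) = 0.0239 × 0.211 = 5.04 × 10^-3 mol
n(NH3) in the aliquot = 5.04 × 10^-3 mol (1:1 ratio)
[NH3]_dilute = 5.04 × 10^-3 / 0.0100 = 0.504 mol/L
Dilution factor = 200.0 / 25.2 = 7.937
[NH3]_stock = 0.504 × 7.937 = 4.00 mol/L

4.00 mol/L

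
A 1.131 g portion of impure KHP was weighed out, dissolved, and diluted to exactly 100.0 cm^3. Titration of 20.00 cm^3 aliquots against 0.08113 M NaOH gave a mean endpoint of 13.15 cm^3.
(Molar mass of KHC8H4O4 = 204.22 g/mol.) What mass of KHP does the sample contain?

1.089 g

KHC8H4O4 + NaOH → KNaC8H4O4 + H2O
n(NaOH) per titration = 0.01315 × 0.08113 = 1.067 × 10^-3 mol
n(KHC8H4O4) in each aliquot = 1.067 × 10^-3 mol (1:1 ratio)
n(KHC8H4O4) in the whole flask = 1.067 × 10^-3 × 100.0/20.00 = 5.334 × 10^-3 mol
mass of KHC8H4O4 = 5.334 × 10^-3 × 204.22 = 1.089 g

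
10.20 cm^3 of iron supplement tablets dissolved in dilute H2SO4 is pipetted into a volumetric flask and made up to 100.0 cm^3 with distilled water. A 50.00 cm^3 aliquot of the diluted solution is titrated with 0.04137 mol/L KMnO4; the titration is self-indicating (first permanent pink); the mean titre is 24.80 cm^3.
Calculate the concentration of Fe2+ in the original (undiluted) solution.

MnO4^- + 5 Fe^2+ + 8 H^+ → Mn^2+ + 5 Fe^3+ + 4 H2O
n(KMnO4) = 0.02480 × 0.04137 = 1.026 × 10^-3 mol
From the 5:1 ratio, n(Fe2+) in the aliquot = 5/1 × 1.026 × 10^-3 = 5.130 × 10^-3 mol
[Fe2+]_dilute = 5.130 × 10^-3 / 0.05000 = 0.1026 mol/L
Dilution factor = 100.0 / 10.20 = 9.804
[Fe2+]_stock = 0.1026 × 9.804 = 1.006 mol/L

1.006 mol/L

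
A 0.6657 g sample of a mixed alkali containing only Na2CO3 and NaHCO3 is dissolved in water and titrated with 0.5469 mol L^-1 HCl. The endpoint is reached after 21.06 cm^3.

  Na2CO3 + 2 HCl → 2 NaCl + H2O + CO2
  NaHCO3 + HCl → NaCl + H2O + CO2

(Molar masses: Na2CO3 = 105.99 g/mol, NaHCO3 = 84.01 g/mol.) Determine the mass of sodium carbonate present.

0.5159 g

n(HCl) = 0.02106 × 0.5469 = 0.01152 mol
Let x = n(Na2CO3), y = n(NaHCO3).
Titrant: 2x + 1y = 0.01152;  mass: 105.99x + 84.01y = 0.6657
Solving, x = 4.867 × 10^-3 mol, y = 1.784 × 10^-3 mol
mass of Na2CO3 = 4.867 × 10^-3 × 105.99 = 0.5159 g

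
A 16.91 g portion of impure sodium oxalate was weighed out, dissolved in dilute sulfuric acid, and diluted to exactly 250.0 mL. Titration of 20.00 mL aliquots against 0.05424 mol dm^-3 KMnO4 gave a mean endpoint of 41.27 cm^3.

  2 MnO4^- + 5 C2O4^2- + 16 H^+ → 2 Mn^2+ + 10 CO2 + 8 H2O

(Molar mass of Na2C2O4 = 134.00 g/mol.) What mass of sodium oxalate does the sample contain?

n(KMnO4) per titration = 0.04127 × 0.05424 = 2.238 × 10^-3 mol
From the 5:2 ratio, n(Na2C2O4) in each aliquot = 5/2 × 2.238 × 10^-3 = 5.596 × 10^-3 mol
n(Na2C2O4) in the whole flask = 5.596 × 10^-3 × 250.0/20.00 = 0.06995 mol
mass of Na2C2O4 = 0.06995 × 134.00 = 9.374 g

9.374 g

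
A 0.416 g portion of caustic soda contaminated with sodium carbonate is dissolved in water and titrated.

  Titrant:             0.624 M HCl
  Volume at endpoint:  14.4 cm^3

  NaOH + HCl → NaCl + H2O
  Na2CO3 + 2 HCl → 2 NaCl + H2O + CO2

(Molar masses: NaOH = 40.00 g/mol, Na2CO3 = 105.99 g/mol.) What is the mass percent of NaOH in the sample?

44.5 %

n(HCl) = 0.0144 × 0.624 = 8.99 × 10^-3 mol
Let x = n(NaOH), y = n(Na2CO3).
Titrant: 1x + 2y = 8.99 × 10^-3;  mass: 40.00x + 105.99y = 0.416
Solving, x = 4.63 × 10^-3 mol, y = 2.18 × 10^-3 mol
mass of NaOH = 4.63 × 10^-3 × 40.00 = 0.185 g
% NaOH = 0.185 / 0.416 × 100 = 44.5 %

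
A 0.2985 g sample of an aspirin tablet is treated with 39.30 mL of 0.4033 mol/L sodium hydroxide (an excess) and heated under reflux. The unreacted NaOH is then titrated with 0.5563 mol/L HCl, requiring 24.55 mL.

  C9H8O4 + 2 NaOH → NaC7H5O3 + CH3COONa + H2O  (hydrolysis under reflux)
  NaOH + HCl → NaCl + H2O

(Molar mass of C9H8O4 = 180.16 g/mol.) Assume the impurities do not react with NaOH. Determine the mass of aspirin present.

0.1975 g

n(NaOH) added = 0.03930 × 0.4033 = 0.01585 mol
n(HCl) used in back-titration = 0.02455 × 0.5563 = 0.01366 mol
n(NaOH) left over = 0.01366 mol (1:1 ratio)
n(NaOH) consumed by analyte = 0.01585 − 0.01366 = 2.193 × 10^-3 mol
From the 1:2 ratio, n(C9H8O4) = 1/2 × 2.193 × 10^-3 = 1.096 × 10^-3 mol
mass of C9H8O4 = 1.096 × 10^-3 × 180.16 = 0.1975 g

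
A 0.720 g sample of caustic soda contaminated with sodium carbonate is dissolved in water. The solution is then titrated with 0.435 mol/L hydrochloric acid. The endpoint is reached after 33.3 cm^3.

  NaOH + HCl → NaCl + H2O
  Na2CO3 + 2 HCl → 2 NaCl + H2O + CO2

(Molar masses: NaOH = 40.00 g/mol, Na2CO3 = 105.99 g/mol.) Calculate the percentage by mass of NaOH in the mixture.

n(HCl) = 0.0333 × 0.435 = 0.0145 mol
Let x = n(NaOH), y = n(Na2CO3).
Titrant: 1x + 2y = 0.0145;  mass: 40.00x + 105.99y = 0.720
Solving, x = 3.67 × 10^-3 mol, y = 5.41 × 10^-3 mol
mass of NaOH = 3.67 × 10^-3 × 40.00 = 0.147 g
% NaOH = 0.147 / 0.720 × 100 = 20.4 %

20.4 %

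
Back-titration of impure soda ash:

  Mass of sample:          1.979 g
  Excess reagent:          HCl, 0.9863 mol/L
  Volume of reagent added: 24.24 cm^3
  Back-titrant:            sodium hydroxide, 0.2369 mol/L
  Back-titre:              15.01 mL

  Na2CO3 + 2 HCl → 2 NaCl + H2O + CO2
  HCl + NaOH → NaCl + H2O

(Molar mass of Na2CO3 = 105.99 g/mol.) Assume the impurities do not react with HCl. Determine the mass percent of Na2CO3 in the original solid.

n(HCl) added = 0.02424 × 0.9863 = 0.02391 mol
n(NaOH) used in back-titration = 0.01501 × 0.2369 = 3.556 × 10^-3 mol
n(HCl) left over = 3.556 × 10^-3 mol (1:1 ratio)
n(HCl) consumed by analyte = 0.02391 − 3.556 × 10^-3 = 0.02035 mol
From the 1:2 ratio, n(Na2CO3) = 1/2 × 0.02035 = 0.01018 mol
mass of Na2CO3 = 0.01018 × 105.99 = 1.079 g
% Na2CO3 = 1.079 / 1.979 × 100 = 54.50 %

54.50 %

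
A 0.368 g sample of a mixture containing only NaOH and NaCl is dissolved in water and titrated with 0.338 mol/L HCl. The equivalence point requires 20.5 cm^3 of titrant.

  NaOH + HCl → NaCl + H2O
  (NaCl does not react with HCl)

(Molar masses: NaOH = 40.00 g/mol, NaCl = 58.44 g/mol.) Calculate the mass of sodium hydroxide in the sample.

n(HCl) = 0.0205 × 0.338 = 6.93 × 10^-3 mol
Let x = n(NaOH), y = n(NaCl).
Titrant: 1x = 6.93 × 10^-3;  mass: 40.00x + 58.44y = 0.368
Solving, x = 6.93 × 10^-3 mol, y = 1.55 × 10^-3 mol
mass of NaOH = 6.93 × 10^-3 × 40.00 = 0.277 g

0.277 g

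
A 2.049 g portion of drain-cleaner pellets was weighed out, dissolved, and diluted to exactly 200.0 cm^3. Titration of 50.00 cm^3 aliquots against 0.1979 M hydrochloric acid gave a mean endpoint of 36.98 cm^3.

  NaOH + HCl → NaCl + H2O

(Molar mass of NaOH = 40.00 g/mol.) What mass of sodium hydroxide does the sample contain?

1.171 g

n(HCl) per titration = 0.03698 × 0.1979 = 7.318 × 10^-3 mol
n(NaOH) in each aliquot = 7.318 × 10^-3 mol (1:1 ratio)
n(NaOH) in the whole flask = 7.318 × 10^-3 × 200.0/50.00 = 0.02927 mol
mass of NaOH = 0.02927 × 40.00 = 1.171 g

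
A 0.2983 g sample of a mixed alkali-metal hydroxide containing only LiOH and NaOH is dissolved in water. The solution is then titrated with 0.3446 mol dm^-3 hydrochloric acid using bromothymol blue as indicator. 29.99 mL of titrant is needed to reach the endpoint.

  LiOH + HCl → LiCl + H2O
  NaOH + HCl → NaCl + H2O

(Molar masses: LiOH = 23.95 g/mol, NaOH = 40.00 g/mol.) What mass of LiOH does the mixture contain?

n(HCl) = 0.02999 × 0.3446 = 0.01033 mol
Let x = n(LiOH), y = n(NaOH).
Titrant: 1x + 1y = 0.01033;  mass: 23.95x + 40.00y = 0.2983
Solving, x = 7.170 × 10^-3 mol, y = 3.164 × 10^-3 mol
mass of LiOH = 7.170 × 10^-3 × 23.95 = 0.1717 g

0.1717 g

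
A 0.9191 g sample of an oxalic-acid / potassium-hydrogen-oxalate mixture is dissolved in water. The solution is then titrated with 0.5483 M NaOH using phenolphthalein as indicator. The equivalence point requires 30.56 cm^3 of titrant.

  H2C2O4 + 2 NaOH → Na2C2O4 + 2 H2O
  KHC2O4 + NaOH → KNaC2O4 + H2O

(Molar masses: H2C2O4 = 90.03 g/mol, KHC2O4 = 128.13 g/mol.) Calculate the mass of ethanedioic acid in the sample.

n(NaOH) = 0.03056 × 0.5483 = 0.01676 mol
Let x = n(H2C2O4), y = n(KHC2O4).
Titrant: 2x + 1y = 0.01676;  mass: 90.03x + 128.13y = 0.9191
Solving, x = 7.386 × 10^-3 mol, y = 1.983 × 10^-3 mol
mass of H2C2O4 = 7.386 × 10^-3 × 90.03 = 0.6650 g

0.6650 g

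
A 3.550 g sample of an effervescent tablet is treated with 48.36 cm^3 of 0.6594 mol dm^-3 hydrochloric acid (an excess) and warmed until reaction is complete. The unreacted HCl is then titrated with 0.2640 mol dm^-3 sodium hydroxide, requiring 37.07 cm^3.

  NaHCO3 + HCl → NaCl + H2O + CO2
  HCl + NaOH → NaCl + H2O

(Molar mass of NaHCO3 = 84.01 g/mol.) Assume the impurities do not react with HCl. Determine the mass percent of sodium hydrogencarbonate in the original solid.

52.30 %

n(HCl) added = 0.04836 × 0.6594 = 0.03189 mol
n(NaOH) used in back-titration = 0.03707 × 0.2640 = 9.786 × 10^-3 mol
n(HCl) left over = 9.786 × 10^-3 mol (1:1 ratio)
n(HCl) consumed by analyte = 0.03189 − 9.786 × 10^-3 = 0.02210 mol
n(NaHCO3) = 0.02210 mol (1:1 ratio)
mass of NaHCO3 = 0.02210 × 84.01 = 1.857 g
% NaHCO3 = 1.857 / 3.550 × 100 = 52.30 %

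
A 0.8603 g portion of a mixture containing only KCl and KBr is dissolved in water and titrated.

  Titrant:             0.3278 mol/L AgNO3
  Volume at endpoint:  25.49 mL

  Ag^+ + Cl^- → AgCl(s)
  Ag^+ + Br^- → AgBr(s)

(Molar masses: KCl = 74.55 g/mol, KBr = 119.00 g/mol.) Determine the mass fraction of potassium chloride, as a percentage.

n(AgNO3) = 0.02549 × 0.3278 = 8.356 × 10^-3 mol
Let x = n(KCl), y = n(KBr).
Titrant: 1x + 1y = 8.356 × 10^-3;  mass: 74.55x + 119.00y = 0.8603
Solving, x = 3.015 × 10^-3 mol, y = 5.341 × 10^-3 mol
mass of KCl = 3.015 × 10^-3 × 74.55 = 0.2248 g
% KCl = 0.2248 / 0.8603 × 100 = 26.13 %

26.13 %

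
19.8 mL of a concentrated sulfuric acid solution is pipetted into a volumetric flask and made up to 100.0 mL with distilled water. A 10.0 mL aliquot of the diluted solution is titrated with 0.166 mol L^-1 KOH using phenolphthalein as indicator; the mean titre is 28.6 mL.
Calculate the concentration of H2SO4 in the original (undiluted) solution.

H2SO4 + 2 KOH → K2SO4 + 2 H2O
n(KOH) = 0.0286 × 0.166 = 4.75 × 10^-3 mol
From the 1:2 ratio, n(H2SO4) in the aliquot = 1/2 × 4.75 × 10^-3 = 2.37 × 10^-3 mol
[H2SO4]_dilute = 2.37 × 10^-3 / 0.0100 = 0.237 mol/L
Dilution factor = 100.0 / 19.8 = 5.051
[H2SO4]_stock = 0.237 × 5.051 = 1.20 mol/L

1.20 mol/L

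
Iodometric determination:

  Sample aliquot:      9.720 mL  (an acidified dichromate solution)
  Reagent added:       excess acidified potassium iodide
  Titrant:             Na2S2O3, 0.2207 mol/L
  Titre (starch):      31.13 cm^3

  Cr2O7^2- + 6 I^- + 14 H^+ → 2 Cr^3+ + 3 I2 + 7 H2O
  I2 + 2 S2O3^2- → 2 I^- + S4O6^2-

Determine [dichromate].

n(S2O3^2-) = 0.03113 × 0.2207 = 6.870 × 10^-3 mol
n(I2) = n(S2O3^2-)/2 = 3.435 × 10^-3 mol
From the 1:3 ratio, n(Cr2O7^2-) in the aliquot = 1/3 × 3.435 × 10^-3 = 1.145 × 10^-3 mol
[Cr2O7^2-] = 1.145 × 10^-3 / 0.009720 = 0.1178 mol/L

0.1178 mol/L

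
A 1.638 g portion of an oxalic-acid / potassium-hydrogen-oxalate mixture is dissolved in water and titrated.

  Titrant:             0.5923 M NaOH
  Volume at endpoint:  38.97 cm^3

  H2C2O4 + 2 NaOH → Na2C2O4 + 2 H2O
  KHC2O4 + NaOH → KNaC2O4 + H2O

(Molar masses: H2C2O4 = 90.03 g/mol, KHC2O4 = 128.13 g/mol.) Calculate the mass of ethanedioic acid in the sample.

n(NaOH) = 0.03897 × 0.5923 = 0.02308 mol
Let x = n(H2C2O4), y = n(KHC2O4).
Titrant: 2x + 1y = 0.02308;  mass: 90.03x + 128.13y = 1.638
Solving, x = 7.938 × 10^-3 mol, y = 7.206 × 10^-3 mol
mass of H2C2O4 = 7.938 × 10^-3 × 90.03 = 0.7146 g

0.7146 g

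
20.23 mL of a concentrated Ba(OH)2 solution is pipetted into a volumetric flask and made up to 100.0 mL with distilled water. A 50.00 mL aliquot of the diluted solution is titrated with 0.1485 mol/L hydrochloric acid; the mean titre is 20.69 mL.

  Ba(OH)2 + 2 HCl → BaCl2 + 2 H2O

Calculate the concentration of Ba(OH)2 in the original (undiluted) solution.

0.1519 mol/L

n(HCl) = 0.02069 × 0.1485 = 3.072 × 10^-3 mol
From the 1:2 ratio, n(Ba(OH)2) in the aliquot = 1/2 × 3.072 × 10^-3 = 1.536 × 10^-3 mol
[Ba(OH)2]_dilute = 1.536 × 10^-3 / 0.05000 = 0.03072 mol/L
Dilution factor = 100.0 / 20.23 = 4.943
[Ba(OH)2]_stock = 0.03072 × 4.943 = 0.1519 mol/L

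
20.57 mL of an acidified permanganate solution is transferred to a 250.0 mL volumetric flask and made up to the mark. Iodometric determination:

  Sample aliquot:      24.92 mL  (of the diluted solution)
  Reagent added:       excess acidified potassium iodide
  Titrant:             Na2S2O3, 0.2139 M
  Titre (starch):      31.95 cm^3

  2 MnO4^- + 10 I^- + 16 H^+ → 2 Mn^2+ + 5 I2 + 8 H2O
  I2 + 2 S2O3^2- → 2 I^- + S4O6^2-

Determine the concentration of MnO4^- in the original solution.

n(S2O3^2-) = 0.03195 × 0.2139 = 6.834 × 10^-3 mol
n(I2) = n(S2O3^2-)/2 = 3.417 × 10^-3 mol
From the 2:5 ratio, n(MnO4^-) in the aliquot = 2/5 × 3.417 × 10^-3 = 1.367 × 10^-3 mol
[MnO4^-]_dilute = 1.367 × 10^-3 / 0.02492 = 0.05485 mol/L
[MnO4^-]_original = 0.05485 × 250.0/20.57 = 0.6666 mol/L

0.6666 M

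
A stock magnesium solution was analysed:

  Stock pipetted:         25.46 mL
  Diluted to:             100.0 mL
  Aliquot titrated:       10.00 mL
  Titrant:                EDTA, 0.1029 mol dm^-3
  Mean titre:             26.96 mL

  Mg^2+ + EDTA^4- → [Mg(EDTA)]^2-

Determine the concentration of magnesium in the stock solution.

n(EDTA) = 0.02696 × 0.1029 = 2.774 × 10^-3 mol
n(Mg2+) in the aliquot = 2.774 × 10^-3 mol (1:1 ratio)
[Mg2+]_dilute = 2.774 × 10^-3 / 0.01000 = 0.2774 mol/L
Dilution factor = 100.0 / 25.46 = 3.928
[Mg2+]_stock = 0.2774 × 3.928 = 1.090 mol/L

1.090 mol/L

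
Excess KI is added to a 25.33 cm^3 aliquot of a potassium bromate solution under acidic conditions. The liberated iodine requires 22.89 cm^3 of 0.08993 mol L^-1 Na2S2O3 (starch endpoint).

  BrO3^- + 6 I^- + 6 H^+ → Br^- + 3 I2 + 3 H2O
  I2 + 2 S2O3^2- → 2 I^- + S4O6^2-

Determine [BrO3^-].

n(S2O3^2-) = 0.02289 × 0.08993 = 2.058 × 10^-3 mol
n(I2) = n(S2O3^2-)/2 = 1.029 × 10^-3 mol
From the 1:3 ratio, n(BrO3^-) in the aliquot = 1/3 × 1.029 × 10^-3 = 3.431 × 10^-4 mol
[BrO3^-] = 3.431 × 10^-4 / 0.02533 = 0.01354 mol/L

0.01354 mol/L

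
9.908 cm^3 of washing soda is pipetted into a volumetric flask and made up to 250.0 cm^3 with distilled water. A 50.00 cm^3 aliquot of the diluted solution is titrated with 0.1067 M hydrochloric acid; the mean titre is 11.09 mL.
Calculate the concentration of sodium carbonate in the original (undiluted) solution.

0.2986 M

Na2CO3 + 2 HCl → 2 NaCl + H2O + CO2
n(HCl) = 0.01109 × 0.1067 = 1.183 × 10^-3 mol
From the 1:2 ratio, n(Na2CO3) in the aliquot = 1/2 × 1.183 × 10^-3 = 5.917 × 10^-4 mol
[Na2CO3]_dilute = 5.917 × 10^-4 / 0.05000 = 0.01183 mol/L
Dilution factor = 250.0 / 9.908 = 25.23
[Na2CO3]_stock = 0.01183 × 25.23 = 0.2986 mol/L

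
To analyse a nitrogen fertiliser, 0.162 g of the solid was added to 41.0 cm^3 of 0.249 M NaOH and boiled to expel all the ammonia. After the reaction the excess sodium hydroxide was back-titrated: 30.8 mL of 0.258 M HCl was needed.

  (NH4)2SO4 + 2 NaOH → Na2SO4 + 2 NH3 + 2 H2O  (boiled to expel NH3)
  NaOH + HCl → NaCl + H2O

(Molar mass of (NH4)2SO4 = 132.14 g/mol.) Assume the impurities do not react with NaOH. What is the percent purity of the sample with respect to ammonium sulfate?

n(NaOH) added = 0.0410 × 0.249 = 0.0102 mol
n(HCl) used in back-titration = 0.0308 × 0.258 = 7.95 × 10^-3 mol
n(NaOH) left over = 7.95 × 10^-3 mol (1:1 ratio)
n(NaOH) consumed by analyte = 0.0102 − 7.95 × 10^-3 = 2.26 × 10^-3 mol
From the 1:2 ratio, n((NH4)2SO4) = 1/2 × 2.26 × 10^-3 = 1.13 × 10^-3 mol
mass of (NH4)2SO4 = 1.13 × 10^-3 × 132.14 = 0.149 g
% (NH4)2SO4 = 0.149 / 0.162 × 100 = 92.3 %

92.3 %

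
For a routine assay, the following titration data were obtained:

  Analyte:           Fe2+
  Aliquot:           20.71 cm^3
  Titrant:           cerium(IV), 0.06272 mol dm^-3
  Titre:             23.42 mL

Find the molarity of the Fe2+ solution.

0.07093 mol/L

Ce^4+ + Fe^2+ → Ce^3+ + Fe^3+
n(Ce4+) = 0.02342 L × 0.06272 mol/L = 1.469 × 10^-3 mol
n(Fe2+) = 1.469 × 10^-3 mol (1:1 mole ratio)
[Fe2+] = 1.469 × 10^-3 mol / 0.02071 L = 0.07093 mol/L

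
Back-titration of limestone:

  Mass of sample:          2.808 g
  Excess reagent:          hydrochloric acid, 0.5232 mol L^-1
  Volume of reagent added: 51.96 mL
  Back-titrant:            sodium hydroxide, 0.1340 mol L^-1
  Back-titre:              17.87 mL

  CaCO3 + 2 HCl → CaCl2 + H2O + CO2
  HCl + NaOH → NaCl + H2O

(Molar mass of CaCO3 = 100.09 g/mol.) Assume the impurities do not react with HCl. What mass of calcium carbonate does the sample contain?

n(HCl) added = 0.05196 × 0.5232 = 0.02719 mol
n(NaOH) used in back-titration = 0.01787 × 0.1340 = 2.395 × 10^-3 mol
n(HCl) left over = 2.395 × 10^-3 mol (1:1 ratio)
n(HCl) consumed by analyte = 0.02719 − 2.395 × 10^-3 = 0.02479 mol
From the 1:2 ratio, n(CaCO3) = 1/2 × 0.02479 = 0.01240 mol
mass of CaCO3 = 0.01240 × 100.09 = 1.241 g

1.241 g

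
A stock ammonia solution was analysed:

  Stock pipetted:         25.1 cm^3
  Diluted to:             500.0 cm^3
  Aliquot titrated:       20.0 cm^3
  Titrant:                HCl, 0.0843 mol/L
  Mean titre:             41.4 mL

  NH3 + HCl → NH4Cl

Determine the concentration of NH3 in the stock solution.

3.48 mol/L

n(HCl) = 0.0414 × 0.0843 = 3.49 × 10^-3 mol
n(NH3) in the aliquot = 3.49 × 10^-3 mol (1:1 ratio)
[NH3]_dilute = 3.49 × 10^-3 / 0.0200 = 0.175 mol/L
Dilution factor = 500.0 / 25.1 = 19.92
[NH3]_stock = 0.175 × 19.92 = 3.48 mol/L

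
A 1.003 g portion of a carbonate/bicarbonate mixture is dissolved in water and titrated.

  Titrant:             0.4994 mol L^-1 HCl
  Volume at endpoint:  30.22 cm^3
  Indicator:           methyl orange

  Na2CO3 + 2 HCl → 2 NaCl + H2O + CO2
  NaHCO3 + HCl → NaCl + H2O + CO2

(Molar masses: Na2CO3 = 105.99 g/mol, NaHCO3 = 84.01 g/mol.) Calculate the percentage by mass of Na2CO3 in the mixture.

n(HCl) = 0.03022 × 0.4994 = 0.01509 mol
Let x = n(Na2CO3), y = n(NaHCO3).
Titrant: 2x + 1y = 0.01509;  mass: 105.99x + 84.01y = 1.003
Solving, x = 4.270 × 10^-3 mol, y = 6.552 × 10^-3 mol
mass of Na2CO3 = 4.270 × 10^-3 × 105.99 = 0.4526 g
% Na2CO3 = 0.4526 / 1.003 × 100 = 45.12 %

45.12 %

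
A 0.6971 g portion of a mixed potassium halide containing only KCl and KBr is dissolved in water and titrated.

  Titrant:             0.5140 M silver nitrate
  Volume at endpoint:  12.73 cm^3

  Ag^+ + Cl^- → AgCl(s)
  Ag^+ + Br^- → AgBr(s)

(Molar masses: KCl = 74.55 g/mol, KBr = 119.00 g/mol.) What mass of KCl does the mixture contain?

0.1368 g

n(AgNO3) = 0.01273 × 0.5140 = 6.543 × 10^-3 mol
Let x = n(KCl), y = n(KBr).
Titrant: 1x + 1y = 6.543 × 10^-3;  mass: 74.55x + 119.00y = 0.6971
Solving, x = 1.834 × 10^-3 mol, y = 4.709 × 10^-3 mol
mass of KCl = 1.834 × 10^-3 × 74.55 = 0.1368 g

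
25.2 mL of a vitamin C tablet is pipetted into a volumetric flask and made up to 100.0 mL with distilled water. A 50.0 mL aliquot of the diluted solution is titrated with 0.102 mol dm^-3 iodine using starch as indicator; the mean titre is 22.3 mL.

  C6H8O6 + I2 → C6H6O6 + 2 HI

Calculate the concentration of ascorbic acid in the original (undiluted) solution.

n(I2) = 0.0223 × 0.102 = 2.27 × 10^-3 mol
n(C6H8O6) in the aliquot = 2.27 × 10^-3 mol (1:1 ratio)
[C6H8O6]_dilute = 2.27 × 10^-3 / 0.0500 = 0.0455 mol/L
Dilution factor = 100.0 / 25.2 = 3.968
[C6H8O6]_stock = 0.0455 × 3.968 = 0.181 mol/L

0.181 mol/L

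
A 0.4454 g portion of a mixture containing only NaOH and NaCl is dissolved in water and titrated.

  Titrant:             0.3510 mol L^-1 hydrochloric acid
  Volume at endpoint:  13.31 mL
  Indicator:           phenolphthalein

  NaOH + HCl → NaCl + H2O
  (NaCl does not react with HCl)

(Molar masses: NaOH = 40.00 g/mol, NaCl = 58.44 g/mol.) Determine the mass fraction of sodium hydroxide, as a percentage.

n(HCl) = 0.01331 × 0.3510 = 4.672 × 10^-3 mol
Let x = n(NaOH), y = n(NaCl).
Titrant: 1x = 4.672 × 10^-3;  mass: 40.00x + 58.44y = 0.4454
Solving, x = 4.672 × 10^-3 mol, y = 4.424 × 10^-3 mol
mass of NaOH = 4.672 × 10^-3 × 40.00 = 0.1869 g
% NaOH = 0.1869 / 0.4454 × 100 = 41.96 %

41.96 %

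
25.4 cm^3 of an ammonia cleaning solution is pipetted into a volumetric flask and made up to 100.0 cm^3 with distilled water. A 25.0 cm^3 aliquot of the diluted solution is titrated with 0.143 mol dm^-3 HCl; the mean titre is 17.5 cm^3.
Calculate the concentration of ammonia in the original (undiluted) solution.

0.394 mol/L

NH3 + HCl → NH4Cl
n(HCl) = 0.0175 × 0.143 = 2.50 × 10^-3 mol
n(NH3) in the aliquot = 2.50 × 10^-3 mol (1:1 ratio)
[NH3]_dilute = 2.50 × 10^-3 / 0.0250 = 0.100 mol/L
Dilution factor = 100.0 / 25.4 = 3.937
[NH3]_stock = 0.100 × 3.937 = 0.394 mol/L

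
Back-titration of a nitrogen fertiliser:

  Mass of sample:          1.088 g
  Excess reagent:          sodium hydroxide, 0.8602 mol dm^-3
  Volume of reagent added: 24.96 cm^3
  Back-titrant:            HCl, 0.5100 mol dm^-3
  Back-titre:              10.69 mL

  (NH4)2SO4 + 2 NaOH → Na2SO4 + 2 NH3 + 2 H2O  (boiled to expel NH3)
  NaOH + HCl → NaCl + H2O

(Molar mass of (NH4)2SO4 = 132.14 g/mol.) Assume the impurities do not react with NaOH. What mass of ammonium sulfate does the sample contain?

1.058 g

n(NaOH) added = 0.02496 × 0.8602 = 0.02147 mol
n(HCl) used in back-titration = 0.01069 × 0.5100 = 5.452 × 10^-3 mol
n(NaOH) left over = 5.452 × 10^-3 mol (1:1 ratio)
n(NaOH) consumed by analyte = 0.02147 − 5.452 × 10^-3 = 0.01602 mol
From the 1:2 ratio, n((NH4)2SO4) = 1/2 × 0.01602 = 8.009 × 10^-3 mol
mass of (NH4)2SO4 = 8.009 × 10^-3 × 132.14 = 1.058 g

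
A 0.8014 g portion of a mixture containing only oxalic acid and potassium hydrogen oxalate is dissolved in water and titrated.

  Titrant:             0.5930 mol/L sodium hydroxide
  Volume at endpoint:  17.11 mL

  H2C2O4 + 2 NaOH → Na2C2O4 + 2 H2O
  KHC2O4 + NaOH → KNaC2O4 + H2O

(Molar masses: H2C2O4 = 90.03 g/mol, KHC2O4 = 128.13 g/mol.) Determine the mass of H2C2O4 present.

0.2701 g

n(NaOH) = 0.01711 × 0.5930 = 0.01015 mol
Let x = n(H2C2O4), y = n(KHC2O4).
Titrant: 2x + 1y = 0.01015;  mass: 90.03x + 128.13y = 0.8014
Solving, x = 3.000 × 10^-3 mol, y = 4.147 × 10^-3 mol
mass of H2C2O4 = 3.000 × 10^-3 × 90.03 = 0.2701 g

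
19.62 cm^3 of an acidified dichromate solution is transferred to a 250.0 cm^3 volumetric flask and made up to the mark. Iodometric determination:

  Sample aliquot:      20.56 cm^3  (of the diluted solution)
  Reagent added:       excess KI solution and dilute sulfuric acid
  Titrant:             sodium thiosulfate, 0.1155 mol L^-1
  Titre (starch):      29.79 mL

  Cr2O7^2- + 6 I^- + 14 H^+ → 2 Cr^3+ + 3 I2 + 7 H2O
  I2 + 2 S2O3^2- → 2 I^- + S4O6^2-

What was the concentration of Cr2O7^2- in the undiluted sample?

n(S2O3^2-) = 0.02979 × 0.1155 = 3.441 × 10^-3 mol
n(I2) = n(S2O3^2-)/2 = 1.720 × 10^-3 mol
From the 1:3 ratio, n(Cr2O7^2-) in the aliquot = 1/3 × 1.720 × 10^-3 = 5.735 × 10^-4 mol
[Cr2O7^2-]_dilute = 5.735 × 10^-4 / 0.02056 = 0.02789 mol/L
[Cr2O7^2-]_original = 0.02789 × 250.0/19.62 = 0.3554 mol/L

0.3554 mol/L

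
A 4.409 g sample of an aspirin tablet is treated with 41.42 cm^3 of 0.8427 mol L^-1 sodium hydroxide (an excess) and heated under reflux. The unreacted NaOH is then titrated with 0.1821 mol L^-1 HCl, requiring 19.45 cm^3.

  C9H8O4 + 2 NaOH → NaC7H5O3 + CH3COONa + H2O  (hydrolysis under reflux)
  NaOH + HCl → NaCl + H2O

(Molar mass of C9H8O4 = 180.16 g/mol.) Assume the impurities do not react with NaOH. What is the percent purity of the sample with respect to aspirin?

64.08 %

n(NaOH) added = 0.04142 × 0.8427 = 0.03490 mol
n(HCl) used in back-titration = 0.01945 × 0.1821 = 3.542 × 10^-3 mol
n(NaOH) left over = 3.542 × 10^-3 mol (1:1 ratio)
n(NaOH) consumed by analyte = 0.03490 − 3.542 × 10^-3 = 0.03136 mol
From the 1:2 ratio, n(C9H8O4) = 1/2 × 0.03136 = 0.01568 mol
mass of C9H8O4 = 0.01568 × 180.16 = 2.825 g
% C9H8O4 = 2.825 / 4.409 × 100 = 64.08 %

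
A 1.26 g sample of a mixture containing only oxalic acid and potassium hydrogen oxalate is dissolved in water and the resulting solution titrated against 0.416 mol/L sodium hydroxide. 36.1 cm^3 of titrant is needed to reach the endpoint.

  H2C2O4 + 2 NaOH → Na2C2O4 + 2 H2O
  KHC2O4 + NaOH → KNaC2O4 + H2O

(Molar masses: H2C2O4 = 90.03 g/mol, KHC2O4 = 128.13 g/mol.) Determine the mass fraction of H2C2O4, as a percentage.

28.6 %

n(NaOH) = 0.0361 × 0.416 = 0.0150 mol
Let x = n(H2C2O4), y = n(KHC2O4).
Titrant: 2x + 1y = 0.0150;  mass: 90.03x + 128.13y = 1.26
Solving, x = 4.00 × 10^-3 mol, y = 7.03 × 10^-3 mol
mass of H2C2O4 = 4.00 × 10^-3 × 90.03 = 0.360 g
% H2C2O4 = 0.360 / 1.26 × 100 = 28.6 %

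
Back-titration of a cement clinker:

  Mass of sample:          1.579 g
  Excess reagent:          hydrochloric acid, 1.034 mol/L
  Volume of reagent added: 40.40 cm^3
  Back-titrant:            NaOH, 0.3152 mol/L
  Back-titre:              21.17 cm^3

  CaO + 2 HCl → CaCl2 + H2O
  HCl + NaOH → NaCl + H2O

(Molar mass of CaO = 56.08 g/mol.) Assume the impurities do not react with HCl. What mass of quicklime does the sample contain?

0.9842 g

n(HCl) added = 0.04040 × 1.034 = 0.04177 mol
n(NaOH) used in back-titration = 0.02117 × 0.3152 = 6.673 × 10^-3 mol
n(HCl) left over = 6.673 × 10^-3 mol (1:1 ratio)
n(HCl) consumed by analyte = 0.04177 − 6.673 × 10^-3 = 0.03510 mol
From the 1:2 ratio, n(CaO) = 1/2 × 0.03510 = 0.01755 mol
mass of CaO = 0.01755 × 56.08 = 0.9842 g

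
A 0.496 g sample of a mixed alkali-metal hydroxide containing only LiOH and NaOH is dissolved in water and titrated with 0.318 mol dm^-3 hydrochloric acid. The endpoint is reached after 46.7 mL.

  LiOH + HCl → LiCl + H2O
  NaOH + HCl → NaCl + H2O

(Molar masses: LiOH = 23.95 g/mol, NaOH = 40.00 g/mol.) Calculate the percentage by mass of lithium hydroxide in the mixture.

29.5 %

n(HCl) = 0.0467 × 0.318 = 0.0149 mol
Let x = n(LiOH), y = n(NaOH).
Titrant: 1x + 1y = 0.0149;  mass: 23.95x + 40.00y = 0.496
Solving, x = 6.11 × 10^-3 mol, y = 8.74 × 10^-3 mol
mass of LiOH = 6.11 × 10^-3 × 23.95 = 0.146 g
% LiOH = 0.146 / 0.496 × 100 = 29.5 %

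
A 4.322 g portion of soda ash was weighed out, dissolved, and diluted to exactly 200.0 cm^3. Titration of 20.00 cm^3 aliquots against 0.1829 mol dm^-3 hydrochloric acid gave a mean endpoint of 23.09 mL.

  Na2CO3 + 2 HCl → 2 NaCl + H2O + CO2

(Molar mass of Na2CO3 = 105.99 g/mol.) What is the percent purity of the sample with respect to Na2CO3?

51.78 %

n(HCl) per titration = 0.02309 × 0.1829 = 4.223 × 10^-3 mol
From the 1:2 ratio, n(Na2CO3) in each aliquot = 1/2 × 4.223 × 10^-3 = 2.112 × 10^-3 mol
n(Na2CO3) in the whole flask = 2.112 × 10^-3 × 200.0/20.00 = 0.02112 mol
mass of Na2CO3 = 0.02112 × 105.99 = 2.238 g
% Na2CO3 = 2.238 / 4.322 × 100 = 51.78 %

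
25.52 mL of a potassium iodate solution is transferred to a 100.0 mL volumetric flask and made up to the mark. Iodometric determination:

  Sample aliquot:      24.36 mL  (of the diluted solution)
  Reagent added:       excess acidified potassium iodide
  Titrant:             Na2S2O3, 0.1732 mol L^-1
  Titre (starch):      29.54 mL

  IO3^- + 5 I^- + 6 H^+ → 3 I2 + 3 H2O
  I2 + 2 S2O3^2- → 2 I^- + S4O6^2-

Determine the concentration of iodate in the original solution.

0.1372 mol/L

n(S2O3^2-) = 0.02954 × 0.1732 = 5.116 × 10^-3 mol
n(I2) = n(S2O3^2-)/2 = 2.558 × 10^-3 mol
From the 1:3 ratio, n(IO3^-) in the aliquot = 1/3 × 2.558 × 10^-3 = 8.527 × 10^-4 mol
[IO3^-]_dilute = 8.527 × 10^-4 / 0.02436 = 0.03500 mol/L
[IO3^-]_original = 0.03500 × 100.0/25.52 = 0.1372 mol/L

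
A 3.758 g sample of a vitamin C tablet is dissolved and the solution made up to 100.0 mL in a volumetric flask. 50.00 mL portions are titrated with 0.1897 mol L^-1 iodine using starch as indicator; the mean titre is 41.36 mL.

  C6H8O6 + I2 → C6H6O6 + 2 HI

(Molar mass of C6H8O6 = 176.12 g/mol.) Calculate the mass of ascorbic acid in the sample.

2.764 g

n(I2) per titration = 0.04136 × 0.1897 = 7.846 × 10^-3 mol
n(C6H8O6) in each aliquot = 7.846 × 10^-3 mol (1:1 ratio)
n(C6H8O6) in the whole flask = 7.846 × 10^-3 × 100.0/50.00 = 0.01569 mol
mass of C6H8O6 = 0.01569 × 176.12 = 2.764 g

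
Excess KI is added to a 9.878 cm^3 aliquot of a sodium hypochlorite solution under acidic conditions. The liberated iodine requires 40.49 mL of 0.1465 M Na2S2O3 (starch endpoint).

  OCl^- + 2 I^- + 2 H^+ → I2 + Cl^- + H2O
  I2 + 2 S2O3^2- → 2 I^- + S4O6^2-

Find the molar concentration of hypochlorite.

n(S2O3^2-) = 0.04049 × 0.1465 = 5.932 × 10^-3 mol
n(I2) = n(S2O3^2-)/2 = 2.966 × 10^-3 mol
n(OCl^-) in the aliquot = 2.966 × 10^-3 mol (1:1 ratio)
[OCl^-] = 2.966 × 10^-3 / 0.009878 = 0.3003 mol/L

0.3003 M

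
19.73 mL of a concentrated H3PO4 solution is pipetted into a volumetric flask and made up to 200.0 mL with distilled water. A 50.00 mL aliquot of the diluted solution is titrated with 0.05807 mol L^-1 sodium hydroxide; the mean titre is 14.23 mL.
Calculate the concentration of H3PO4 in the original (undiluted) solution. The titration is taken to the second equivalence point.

0.08376 mol/L

H3PO4 + 2 NaOH → Na2HPO4 + 2 H2O
n(NaOH) = 0.01423 × 0.05807 = 8.263 × 10^-4 mol
From the 1:2 ratio, n(H3PO4) in the aliquot = 1/2 × 8.263 × 10^-4 = 4.132 × 10^-4 mol
[H3PO4]_dilute = 4.132 × 10^-4 / 0.05000 = 0.008263 mol/L
Dilution factor = 200.0 / 19.73 = 10.14
[H3PO4]_stock = 0.008263 × 10.14 = 0.08376 mol/L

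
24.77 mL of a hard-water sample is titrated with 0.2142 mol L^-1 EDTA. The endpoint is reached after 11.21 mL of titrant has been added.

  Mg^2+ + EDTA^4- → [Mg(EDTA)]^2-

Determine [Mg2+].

0.09694 mol/L

n(EDTA) = 0.01121 L × 0.2142 mol/L = 2.401 × 10^-3 mol
n(Mg2+) = 2.401 × 10^-3 mol (1:1 mole ratio)
[Mg2+] = 2.401 × 10^-3 mol / 0.02477 L = 0.09694 mol/L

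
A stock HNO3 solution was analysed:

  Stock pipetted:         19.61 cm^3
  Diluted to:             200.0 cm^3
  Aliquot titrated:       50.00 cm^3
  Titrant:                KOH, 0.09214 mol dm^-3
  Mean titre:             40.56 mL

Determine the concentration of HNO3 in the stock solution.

HNO3 + KOH → KNO3 + H2O
n(KOH) = 0.04056 × 0.09214 = 3.737 × 10^-3 mol
n(HNO3) in the aliquot = 3.737 × 10^-3 mol (1:1 ratio)
[HNO3]_dilute = 3.737 × 10^-3 / 0.05000 = 0.07474 mol/L
Dilution factor = 200.0 / 19.61 = 10.20
[HNO3]_stock = 0.07474 × 10.20 = 0.7623 mol/L

0.7623 mol/L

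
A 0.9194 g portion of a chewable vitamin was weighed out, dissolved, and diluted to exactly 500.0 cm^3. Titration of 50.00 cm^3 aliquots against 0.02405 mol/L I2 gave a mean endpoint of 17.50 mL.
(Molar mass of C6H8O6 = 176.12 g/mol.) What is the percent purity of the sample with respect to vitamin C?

C6H8O6 + I2 → C6H6O6 + 2 HI
n(I2) per titration = 0.01750 × 0.02405 = 4.209 × 10^-4 mol
n(C6H8O6) in each aliquot = 4.209 × 10^-4 mol (1:1 ratio)
n(C6H8O6) in the whole flask = 4.209 × 10^-4 × 500.0/50.00 = 4.209 × 10^-3 mol
mass of C6H8O6 = 4.209 × 10^-3 × 176.12 = 0.7412 g
% C6H8O6 = 0.7412 / 0.9194 × 100 = 80.62 %

80.62 %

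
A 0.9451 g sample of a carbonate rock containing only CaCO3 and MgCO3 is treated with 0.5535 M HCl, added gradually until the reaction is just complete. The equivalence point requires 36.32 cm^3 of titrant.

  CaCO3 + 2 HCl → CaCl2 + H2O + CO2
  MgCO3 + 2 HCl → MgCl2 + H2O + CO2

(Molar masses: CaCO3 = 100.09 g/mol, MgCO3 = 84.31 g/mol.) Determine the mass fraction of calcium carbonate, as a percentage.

n(HCl) = 0.03632 × 0.5535 = 0.02010 mol
Let x = n(CaCO3), y = n(MgCO3).
Titrant: 2x + 2y = 0.02010;  mass: 100.09x + 84.31y = 0.9451
Solving, x = 6.188 × 10^-3 mol, y = 3.863 × 10^-3 mol
mass of CaCO3 = 6.188 × 10^-3 × 100.09 = 0.6194 g
% CaCO3 = 0.6194 / 0.9451 × 100 = 65.54 %

65.54 %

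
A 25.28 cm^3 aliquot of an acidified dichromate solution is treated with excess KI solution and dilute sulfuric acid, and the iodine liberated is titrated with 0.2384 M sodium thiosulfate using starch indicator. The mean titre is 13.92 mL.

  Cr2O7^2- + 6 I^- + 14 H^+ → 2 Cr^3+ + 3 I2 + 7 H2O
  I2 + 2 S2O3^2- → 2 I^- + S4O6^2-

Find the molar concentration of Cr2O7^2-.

0.02188 M

n(S2O3^2-) = 0.01392 × 0.2384 = 3.319 × 10^-3 mol
n(I2) = n(S2O3^2-)/2 = 1.659 × 10^-3 mol
From the 1:3 ratio, n(Cr2O7^2-) in the aliquot = 1/3 × 1.659 × 10^-3 = 5.531 × 10^-4 mol
[Cr2O7^2-] = 5.531 × 10^-4 / 0.02528 = 0.02188 mol/L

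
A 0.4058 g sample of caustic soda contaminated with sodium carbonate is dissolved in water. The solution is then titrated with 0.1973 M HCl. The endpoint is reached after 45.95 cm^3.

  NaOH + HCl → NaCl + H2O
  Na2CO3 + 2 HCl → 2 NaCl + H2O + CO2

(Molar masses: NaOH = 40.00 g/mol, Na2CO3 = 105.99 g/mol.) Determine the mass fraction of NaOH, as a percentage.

n(HCl) = 0.04595 × 0.1973 = 9.066 × 10^-3 mol
Let x = n(NaOH), y = n(Na2CO3).
Titrant: 1x + 2y = 9.066 × 10^-3;  mass: 40.00x + 105.99y = 0.4058
Solving, x = 5.744 × 10^-3 mol, y = 1.661 × 10^-3 mol
mass of NaOH = 5.744 × 10^-3 × 40.00 = 0.2298 g
% NaOH = 0.2298 / 0.4058 × 100 = 56.62 %

56.62 %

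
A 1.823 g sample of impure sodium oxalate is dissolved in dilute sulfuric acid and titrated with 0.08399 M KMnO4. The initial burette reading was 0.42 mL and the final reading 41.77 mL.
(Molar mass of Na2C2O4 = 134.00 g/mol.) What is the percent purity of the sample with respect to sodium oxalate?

63.82 %

2 MnO4^- + 5 C2O4^2- + 16 H^+ → 2 Mn^2+ + 10 CO2 + 8 H2O
n(KMnO4) = 0.04135 L × 0.08399 mol/L = 3.473 × 10^-3 mol
From the 5:2 ratio, n(Na2C2O4) = 5/2 × 3.473 × 10^-3 = 8.682 × 10^-3 mol
mass of Na2C2O4 = 8.682 × 10^-3 × 134.00 g/mol = 1.163 g
% Na2C2O4 = 1.163 / 1.823 × 100 = 63.82 %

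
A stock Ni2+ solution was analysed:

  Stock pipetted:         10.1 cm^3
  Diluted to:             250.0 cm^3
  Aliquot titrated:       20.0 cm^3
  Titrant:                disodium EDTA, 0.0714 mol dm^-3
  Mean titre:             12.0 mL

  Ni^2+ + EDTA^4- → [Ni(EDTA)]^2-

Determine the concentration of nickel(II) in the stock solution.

1.06 mol/L

n(EDTA) = 0.0120 × 0.0714 = 8.57 × 10^-4 mol
n(Ni2+) in the aliquot = 8.57 × 10^-4 mol (1:1 ratio)
[Ni2+]_dilute = 8.57 × 10^-4 / 0.0200 = 0.0428 mol/L
Dilution factor = 250.0 / 10.1 = 24.75
[Ni2+]_stock = 0.0428 × 24.75 = 1.06 mol/L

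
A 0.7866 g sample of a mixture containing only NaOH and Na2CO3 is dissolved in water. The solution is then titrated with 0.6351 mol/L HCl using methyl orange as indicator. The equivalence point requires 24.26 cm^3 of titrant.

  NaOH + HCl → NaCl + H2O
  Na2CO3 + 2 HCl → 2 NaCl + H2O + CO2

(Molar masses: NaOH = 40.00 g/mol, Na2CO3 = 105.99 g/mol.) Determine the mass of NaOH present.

0.09210 g

n(HCl) = 0.02426 × 0.6351 = 0.01541 mol
Let x = n(NaOH), y = n(Na2CO3).
Titrant: 1x + 2y = 0.01541;  mass: 40.00x + 105.99y = 0.7866
Solving, x = 2.303 × 10^-3 mol, y = 6.552 × 10^-3 mol
mass of NaOH = 2.303 × 10^-3 × 40.00 = 0.09210 g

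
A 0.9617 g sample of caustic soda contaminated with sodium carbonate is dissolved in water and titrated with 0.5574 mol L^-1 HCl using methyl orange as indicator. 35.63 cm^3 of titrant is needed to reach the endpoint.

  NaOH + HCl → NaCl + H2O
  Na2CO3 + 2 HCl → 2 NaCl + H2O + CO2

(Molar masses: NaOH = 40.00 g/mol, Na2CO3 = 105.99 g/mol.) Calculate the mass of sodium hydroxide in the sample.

0.2795 g

n(HCl) = 0.03563 × 0.5574 = 0.01986 mol
Let x = n(NaOH), y = n(Na2CO3).
Titrant: 1x + 2y = 0.01986;  mass: 40.00x + 105.99y = 0.9617
Solving, x = 6.986 × 10^-3 mol, y = 6.437 × 10^-3 mol
mass of NaOH = 6.986 × 10^-3 × 40.00 = 0.2795 g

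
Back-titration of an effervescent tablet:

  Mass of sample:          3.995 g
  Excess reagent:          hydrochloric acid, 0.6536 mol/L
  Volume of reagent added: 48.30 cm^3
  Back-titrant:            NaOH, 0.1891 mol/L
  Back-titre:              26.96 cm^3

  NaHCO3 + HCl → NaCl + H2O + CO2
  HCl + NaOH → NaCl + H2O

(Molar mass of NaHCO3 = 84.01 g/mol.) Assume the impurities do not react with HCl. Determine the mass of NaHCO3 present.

n(HCl) added = 0.04830 × 0.6536 = 0.03157 mol
n(NaOH) used in back-titration = 0.02696 × 0.1891 = 5.098 × 10^-3 mol
n(HCl) left over = 5.098 × 10^-3 mol (1:1 ratio)
n(HCl) consumed by analyte = 0.03157 − 5.098 × 10^-3 = 0.02647 mol
n(NaHCO3) = 0.02647 mol (1:1 ratio)
mass of NaHCO3 = 0.02647 × 84.01 = 2.224 g

2.224 g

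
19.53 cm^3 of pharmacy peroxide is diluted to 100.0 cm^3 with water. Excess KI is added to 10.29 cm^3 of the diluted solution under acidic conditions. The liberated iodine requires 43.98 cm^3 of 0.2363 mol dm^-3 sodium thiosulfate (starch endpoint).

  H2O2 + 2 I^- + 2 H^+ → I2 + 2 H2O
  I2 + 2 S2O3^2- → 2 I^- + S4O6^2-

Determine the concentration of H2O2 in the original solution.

2.586 mol/L

n(S2O3^2-) = 0.04398 × 0.2363 = 0.01039 mol
n(I2) = n(S2O3^2-)/2 = 5.196 × 10^-3 mol
n(H2O2) in the aliquot = 5.196 × 10^-3 mol (1:1 ratio)
[H2O2]_dilute = 5.196 × 10^-3 / 0.01029 = 0.5050 mol/L
[H2O2]_original = 0.5050 × 100.0/19.53 = 2.586 mol/L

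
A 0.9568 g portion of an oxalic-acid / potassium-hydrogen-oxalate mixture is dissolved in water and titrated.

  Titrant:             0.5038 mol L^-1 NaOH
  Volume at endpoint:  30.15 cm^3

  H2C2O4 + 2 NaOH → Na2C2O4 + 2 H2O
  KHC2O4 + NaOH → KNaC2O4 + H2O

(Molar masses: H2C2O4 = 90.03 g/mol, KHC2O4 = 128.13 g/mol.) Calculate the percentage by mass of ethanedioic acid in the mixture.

n(NaOH) = 0.03015 × 0.5038 = 0.01519 mol
Let x = n(H2C2O4), y = n(KHC2O4).
Titrant: 2x + 1y = 0.01519;  mass: 90.03x + 128.13y = 0.9568
Solving, x = 5.952 × 10^-3 mol, y = 3.285 × 10^-3 mol
mass of H2C2O4 = 5.952 × 10^-3 × 90.03 = 0.5359 g
% H2C2O4 = 0.5359 / 0.9568 × 100 = 56.01 %

56.01 %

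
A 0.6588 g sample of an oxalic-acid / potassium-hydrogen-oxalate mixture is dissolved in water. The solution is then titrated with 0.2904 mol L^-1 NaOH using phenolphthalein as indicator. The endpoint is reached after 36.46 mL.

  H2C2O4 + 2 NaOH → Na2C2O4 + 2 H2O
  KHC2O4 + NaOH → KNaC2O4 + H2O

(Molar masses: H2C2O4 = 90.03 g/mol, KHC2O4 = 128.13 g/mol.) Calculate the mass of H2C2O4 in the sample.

0.3779 g

n(NaOH) = 0.03646 × 0.2904 = 0.01059 mol
Let x = n(H2C2O4), y = n(KHC2O4).
Titrant: 2x + 1y = 0.01059;  mass: 90.03x + 128.13y = 0.6588
Solving, x = 4.198 × 10^-3 mol, y = 2.192 × 10^-3 mol
mass of H2C2O4 = 4.198 × 10^-3 × 90.03 = 0.3779 g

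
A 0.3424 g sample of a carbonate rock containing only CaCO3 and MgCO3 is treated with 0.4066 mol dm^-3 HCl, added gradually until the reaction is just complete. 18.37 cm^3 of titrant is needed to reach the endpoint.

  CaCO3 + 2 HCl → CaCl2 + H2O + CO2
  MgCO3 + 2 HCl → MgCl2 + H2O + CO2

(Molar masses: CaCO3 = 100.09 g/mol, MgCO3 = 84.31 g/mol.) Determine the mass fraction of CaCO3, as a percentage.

n(HCl) = 0.01837 × 0.4066 = 7.469 × 10^-3 mol
Let x = n(CaCO3), y = n(MgCO3).
Titrant: 2x + 2y = 7.469 × 10^-3;  mass: 100.09x + 84.31y = 0.3424
Solving, x = 1.745 × 10^-3 mol, y = 1.990 × 10^-3 mol
mass of CaCO3 = 1.745 × 10^-3 × 100.09 = 0.1746 g
% CaCO3 = 0.1746 / 0.3424 × 100 = 51.01 %

51.01 %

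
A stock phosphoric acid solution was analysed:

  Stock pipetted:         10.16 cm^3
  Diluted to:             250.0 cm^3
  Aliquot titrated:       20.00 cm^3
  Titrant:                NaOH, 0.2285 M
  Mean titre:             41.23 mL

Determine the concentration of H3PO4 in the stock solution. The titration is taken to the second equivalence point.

H3PO4 + 2 NaOH → Na2HPO4 + 2 H2O
n(NaOH) = 0.04123 × 0.2285 = 9.421 × 10^-3 mol
From the 1:2 ratio, n(H3PO4) in the aliquot = 1/2 × 9.421 × 10^-3 = 4.711 × 10^-3 mol
[H3PO4]_dilute = 4.711 × 10^-3 / 0.02000 = 0.2355 mol/L
Dilution factor = 250.0 / 10.16 = 24.61
[H3PO4]_stock = 0.2355 × 24.61 = 5.795 mol/L

5.795 M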